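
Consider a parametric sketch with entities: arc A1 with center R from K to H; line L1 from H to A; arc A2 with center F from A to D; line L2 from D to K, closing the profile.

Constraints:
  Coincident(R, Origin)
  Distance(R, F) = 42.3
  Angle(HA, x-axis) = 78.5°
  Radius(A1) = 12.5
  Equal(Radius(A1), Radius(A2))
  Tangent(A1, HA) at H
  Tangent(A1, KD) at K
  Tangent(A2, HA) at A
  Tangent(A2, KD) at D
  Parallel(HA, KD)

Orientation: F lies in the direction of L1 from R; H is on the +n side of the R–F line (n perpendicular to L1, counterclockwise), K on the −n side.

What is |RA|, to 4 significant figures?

44.11

The slot axis is L1's direction at 78.5°, so u = (cos 78.5°, sin 78.5°) = (0.1994, 0.9799) and n = (−sin 78.5°, cos 78.5°) = (-0.9799, 0.1994). R is at the origin and F lies 42.3 along u from R, so F = 42.3·u = (8.433, 41.45). Tangency of A1 to both parallel lines with radius 12.5 puts H and K at R ± 12.5·n: H = (-12.25, 2.492), K = (12.25, -2.492). Equal radii place A and D the same way about F: A = F + 12.5·n = (-3.816, 43.94), D = F − 12.5·n = (20.68, 38.96). Then |RA| = |A − R| = 44.11.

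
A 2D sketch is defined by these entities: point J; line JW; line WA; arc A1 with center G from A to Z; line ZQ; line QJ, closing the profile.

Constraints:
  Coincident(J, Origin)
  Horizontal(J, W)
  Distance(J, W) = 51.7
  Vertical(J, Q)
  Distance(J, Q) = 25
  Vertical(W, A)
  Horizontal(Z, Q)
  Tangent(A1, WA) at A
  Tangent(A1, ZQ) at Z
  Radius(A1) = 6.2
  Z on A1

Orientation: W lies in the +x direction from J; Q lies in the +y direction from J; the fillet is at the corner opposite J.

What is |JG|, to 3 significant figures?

49.2

JQ is vertical with |JQ| = 25.0 and Q on the +y side, so Q = (0.00, 25.0). The virtual corner opposite J is at (51.7, 25.0). Since A1 is tangent to WA there, GA ⟂ WA and A1 meets ZQ tangentially, so GZ is at right angles to ZQ, with radius 6.2, so the center G sits 6.2 in from both sides at G = (45.5, 18.8). Then |JG| = |G − J| = 49.2.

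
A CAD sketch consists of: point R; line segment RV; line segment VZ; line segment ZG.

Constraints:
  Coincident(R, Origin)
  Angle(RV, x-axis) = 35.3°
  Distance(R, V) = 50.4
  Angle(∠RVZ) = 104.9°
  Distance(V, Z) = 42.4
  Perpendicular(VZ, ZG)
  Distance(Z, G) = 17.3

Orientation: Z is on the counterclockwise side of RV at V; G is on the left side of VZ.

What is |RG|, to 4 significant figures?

63.65

R is at the origin; RV runs at 35.3° with length 50.4, so V = 50.4·(cos 35.3°, sin 35.3°) = (41.13, 29.12). ∠RVZ = 104.9°, so VZ runs at 35.3° + (180° − 104.9°) = 110.4° from the x-axis; with |VZ| = 42.4, Z = V + 42.4·(cos 110.4°, sin 110.4°) = (26.35, 68.86). VZ is perpendicular to ZG; with |ZG| = 17.3 on the left of VZ, G = Z + 17.3·(-0.9373, -0.3486) = (10.14, 62.83). Then |RG| = |G − R| = 63.65.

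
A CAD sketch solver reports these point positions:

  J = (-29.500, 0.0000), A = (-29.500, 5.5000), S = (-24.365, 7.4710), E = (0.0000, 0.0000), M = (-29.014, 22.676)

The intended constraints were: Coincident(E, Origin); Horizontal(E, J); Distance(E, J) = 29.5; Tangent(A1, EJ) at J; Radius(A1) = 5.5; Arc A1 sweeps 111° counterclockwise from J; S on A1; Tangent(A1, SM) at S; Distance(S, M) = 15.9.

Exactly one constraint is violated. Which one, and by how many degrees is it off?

Tangent(A1, SM) at S — off by 4.00°.

E = (0.00, 0.00) ✓; E.y = 0.00, J.y = 0.00 ✓; |EJ| = 29.50 ✓; ∠(AJ, JE) = 90.00° ✓; |AJ| = 5.500 ✓; bearing(A→S) − bearing(A→J) = 111.0° ✓; |AS| = 5.500 ✓; ∠(AS, SM) = 94.00° ✗; |SM| = 15.90 ✓.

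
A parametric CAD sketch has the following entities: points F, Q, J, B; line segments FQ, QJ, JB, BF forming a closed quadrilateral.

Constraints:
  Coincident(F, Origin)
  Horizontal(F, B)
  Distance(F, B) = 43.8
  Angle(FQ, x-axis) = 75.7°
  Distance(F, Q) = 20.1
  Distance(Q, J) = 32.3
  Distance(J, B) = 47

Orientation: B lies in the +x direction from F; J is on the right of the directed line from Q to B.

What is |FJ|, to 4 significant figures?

12.25

Checks: |QJ| = 32.30 ✓; |JB| = 47.00 ✓.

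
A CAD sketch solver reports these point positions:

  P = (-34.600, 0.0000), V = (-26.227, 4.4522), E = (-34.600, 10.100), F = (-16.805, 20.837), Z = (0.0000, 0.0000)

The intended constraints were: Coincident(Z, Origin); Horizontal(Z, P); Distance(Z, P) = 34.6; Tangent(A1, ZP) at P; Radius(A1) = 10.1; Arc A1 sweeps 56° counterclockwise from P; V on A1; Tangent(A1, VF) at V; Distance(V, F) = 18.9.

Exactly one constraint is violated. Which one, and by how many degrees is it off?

Tangent(A1, VF) at V — off by 4.10°.

Z = (0.00, 0.00) ✓; Z.y = 0.00, P.y = 0.00 ✓; |ZP| = 34.60 ✓; ∠(EP, PZ) = 90.00° ✓; |EP| = 10.10 ✓; bearing(E→V) − bearing(E→P) = 56.00° ✓; |EV| = 10.10 ✓; ∠(EV, VF) = 85.90° ✗; |VF| = 18.90 ✓.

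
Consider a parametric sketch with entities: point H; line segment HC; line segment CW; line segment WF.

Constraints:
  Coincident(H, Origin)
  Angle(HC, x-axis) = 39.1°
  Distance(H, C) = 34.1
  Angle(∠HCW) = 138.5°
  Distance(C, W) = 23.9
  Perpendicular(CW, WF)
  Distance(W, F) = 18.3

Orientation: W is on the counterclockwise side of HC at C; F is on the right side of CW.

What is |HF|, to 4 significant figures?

64.16

H is at the origin; HC runs at 39.1° with length 34.1, so C = 34.1·(cos 39.1°, sin 39.1°) = (26.46, 21.51). ∠HCW = 138.5°, so CW runs at 39.1° + (180° − 138.5°) = 80.60° from the x-axis; with |CW| = 23.9, W = C + 23.9·(cos 80.60°, sin 80.60°) = (30.37, 45.09). The perpendicularity gives WF at right angles to CW; with |WF| = 18.3 on the right of CW, F = W + 18.3·(0.9866, -0.1633) = (48.42, 42.10). Then |HF| = |F − H| = 64.16.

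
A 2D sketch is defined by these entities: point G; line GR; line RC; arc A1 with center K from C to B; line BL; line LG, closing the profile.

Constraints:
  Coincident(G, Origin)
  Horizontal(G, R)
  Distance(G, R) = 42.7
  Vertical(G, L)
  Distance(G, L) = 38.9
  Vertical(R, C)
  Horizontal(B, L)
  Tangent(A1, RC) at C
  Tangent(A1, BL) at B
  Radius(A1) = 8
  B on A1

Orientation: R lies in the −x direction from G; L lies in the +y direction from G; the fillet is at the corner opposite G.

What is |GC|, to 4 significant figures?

52.71

The virtual corner opposite G is at (-42.70, 38.90). Tangency of A1 to RC means the radius KC is perpendicular to RC and A1 meets BL tangentially, so KB is at right angles to BL, with radius 8.0, so the center K sits 8.0 in from both sides at K = (-34.70, 30.90). That places the tangent points at C = (-42.70, 30.90) on RC and B = (-34.70, 38.90) on BL. Then |GC| = |C − G| = 52.71.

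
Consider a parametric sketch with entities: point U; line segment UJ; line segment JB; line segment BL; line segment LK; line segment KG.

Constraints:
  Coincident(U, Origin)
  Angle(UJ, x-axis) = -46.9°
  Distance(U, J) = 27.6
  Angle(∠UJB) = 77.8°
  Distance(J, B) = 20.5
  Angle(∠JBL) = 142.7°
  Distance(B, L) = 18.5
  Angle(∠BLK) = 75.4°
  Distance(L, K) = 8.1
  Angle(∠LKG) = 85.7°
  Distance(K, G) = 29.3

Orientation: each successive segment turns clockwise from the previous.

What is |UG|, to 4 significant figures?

35.75

U is at the origin; UJ runs at -46.9° with length 27.6, so J = (18.86, -20.15). ∠UJB = 77.8° gives JB at -149.1° from the x-axis; with |JB| = 20.5, B = (1.268, -30.68). ∠JBL = 142.7° gives BL at 173.6° from the x-axis; with |BL| = 18.5, L = (-17.12, -28.62). ∠BLK = 75.4° gives LK at 69.00° from the x-axis; with |LK| = 8.1, K = (-14.21, -21.06). ∠LKG = 85.7° gives KG at -25.30° from the x-axis; with |KG| = 29.3, G = (12.28, -33.58). Then |UG| = |G − U| = 35.75.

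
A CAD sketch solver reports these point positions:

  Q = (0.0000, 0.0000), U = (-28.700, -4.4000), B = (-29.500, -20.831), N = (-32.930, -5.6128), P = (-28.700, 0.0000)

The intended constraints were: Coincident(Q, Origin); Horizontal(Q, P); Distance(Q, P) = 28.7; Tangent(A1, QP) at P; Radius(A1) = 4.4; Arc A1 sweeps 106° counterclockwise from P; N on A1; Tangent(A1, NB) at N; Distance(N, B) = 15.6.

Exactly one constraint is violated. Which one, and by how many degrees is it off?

Tangent(A1, NB) at N — off by 3.30°.

Q = (0.00, 0.00) ✓; Q.y = 0.00, P.y = 0.00 ✓; |QP| = 28.70 ✓; ∠(UP, PQ) = 90.00° ✓; |UP| = 4.400 ✓; bearing(U→N) − bearing(U→P) = 106.0° ✓; |UN| = 4.400 ✓; ∠(UN, NB) = 93.30° ✗; |NB| = 15.60 ✓.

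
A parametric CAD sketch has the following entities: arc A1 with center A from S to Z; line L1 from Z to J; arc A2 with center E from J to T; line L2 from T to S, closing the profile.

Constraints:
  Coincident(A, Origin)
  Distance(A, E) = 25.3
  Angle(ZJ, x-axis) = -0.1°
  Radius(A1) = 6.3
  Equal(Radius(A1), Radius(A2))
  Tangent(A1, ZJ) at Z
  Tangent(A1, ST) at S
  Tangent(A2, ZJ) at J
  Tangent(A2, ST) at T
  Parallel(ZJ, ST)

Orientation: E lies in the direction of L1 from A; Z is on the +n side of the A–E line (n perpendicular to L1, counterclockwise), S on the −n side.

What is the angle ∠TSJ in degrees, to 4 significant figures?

26.47°

The slot axis is L1's direction at -0.1°, so u = (cos -0.1°, sin -0.1°) = (1.000, -0.001745) and n = (−sin -0.1°, cos -0.1°) = (0.001745, 1.000). A is at the origin and E lies 25.3 along u from A, so E = 25.3·u = (25.30, -0.04416). Tangency of A1 to both parallel lines with radius 6.3 puts Z and S at A ± 6.3·n: Z = (0.01100, 6.300), S = (-0.01100, -6.300). Equal radii place J and T the same way about E: J = E + 6.3·n = (25.31, 6.256), T = E − 6.3·n = (25.29, -6.344). Then cos ∠TSJ = ST·SJ / (|ST||SJ|), giving 26.47°.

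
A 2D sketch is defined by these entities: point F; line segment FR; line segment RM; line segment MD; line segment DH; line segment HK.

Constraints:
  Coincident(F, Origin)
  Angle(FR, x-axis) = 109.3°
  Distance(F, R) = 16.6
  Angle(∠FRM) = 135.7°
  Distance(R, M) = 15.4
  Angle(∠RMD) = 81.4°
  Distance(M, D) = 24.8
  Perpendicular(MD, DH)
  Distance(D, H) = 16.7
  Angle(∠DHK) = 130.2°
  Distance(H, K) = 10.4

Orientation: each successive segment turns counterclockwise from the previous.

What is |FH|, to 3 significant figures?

12.6

F is at the origin; FR runs at 109.3° with length 16.6, so R = (-5.49, 15.7). ∠FRM = 135.7° gives RM at 154° from the x-axis; with |RM| = 15.4, M = (-19.3, 22.5). ∠RMD = 81.4° gives MD at -108° from the x-axis; with |MD| = 24.8, D = (-26.9, -1.10). MD ⟂ DH, so DH runs at -17.8°; with |DH| = 16.7, H = (-11.0, -6.20). Then |FH| = |H − F| = 12.6.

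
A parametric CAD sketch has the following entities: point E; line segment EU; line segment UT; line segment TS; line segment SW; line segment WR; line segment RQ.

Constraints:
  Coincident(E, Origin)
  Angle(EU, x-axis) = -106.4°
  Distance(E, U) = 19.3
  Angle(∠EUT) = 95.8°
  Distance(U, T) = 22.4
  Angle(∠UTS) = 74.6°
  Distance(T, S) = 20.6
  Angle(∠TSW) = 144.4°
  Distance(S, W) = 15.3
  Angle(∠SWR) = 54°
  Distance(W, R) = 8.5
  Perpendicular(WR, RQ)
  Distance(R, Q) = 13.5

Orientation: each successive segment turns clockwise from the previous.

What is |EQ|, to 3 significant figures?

20.1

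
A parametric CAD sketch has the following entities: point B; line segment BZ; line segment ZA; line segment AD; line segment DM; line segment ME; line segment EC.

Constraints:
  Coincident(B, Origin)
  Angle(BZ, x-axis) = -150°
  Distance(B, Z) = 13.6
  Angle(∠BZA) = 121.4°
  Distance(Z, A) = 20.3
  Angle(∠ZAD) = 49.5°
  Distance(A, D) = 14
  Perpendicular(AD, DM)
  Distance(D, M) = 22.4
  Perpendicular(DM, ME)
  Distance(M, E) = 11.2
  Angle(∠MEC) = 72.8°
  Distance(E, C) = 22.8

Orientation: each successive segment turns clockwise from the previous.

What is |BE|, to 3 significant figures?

25.5

B is at the origin; BZ runs at -150.0° with length 13.6, so Z = (-11.8, -6.80). ∠BZA = 121.4° gives ZA at 151° from the x-axis; with |ZA| = 20.3, A = (-29.6, 2.92). ∠ZAD = 49.5° gives AD at 20.9° from the x-axis; with |AD| = 14.0, D = (-16.5, 7.91). The perpendicularity gives DM at right angles to AD, so DM runs at -69.1°; with |DM| = 22.4, M = (-8.53, -13.0). The perpendicularity gives ME at right angles to DM, so ME runs at -159°; with |ME| = 11.2, E = (-19.0, -17.0). Then |BE| = |E − B| = 25.5.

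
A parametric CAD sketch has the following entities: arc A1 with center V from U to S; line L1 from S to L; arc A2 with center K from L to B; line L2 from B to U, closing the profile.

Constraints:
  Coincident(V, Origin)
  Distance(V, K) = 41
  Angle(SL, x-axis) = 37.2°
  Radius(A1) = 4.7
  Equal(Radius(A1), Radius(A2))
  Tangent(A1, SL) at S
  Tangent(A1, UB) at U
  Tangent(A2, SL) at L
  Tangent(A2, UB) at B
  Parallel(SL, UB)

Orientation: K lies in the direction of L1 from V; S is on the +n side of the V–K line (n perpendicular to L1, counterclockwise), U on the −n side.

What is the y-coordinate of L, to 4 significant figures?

28.53

The slot axis is L1's direction at 37.2°, so u = (cos 37.2°, sin 37.2°) = (0.7965, 0.6046) and n = (−sin 37.2°, cos 37.2°) = (-0.6046, 0.7965). V is at the origin and K lies 41.0 along u from V, so K = 41.0·u = (32.66, 24.79). Tangency of A1 to both parallel lines with radius 4.7 puts S and U at V ± 4.7·n: S = (-2.842, 3.744), U = (2.842, -3.744). Equal radii place L and B the same way about K: L = K + 4.7·n = (29.82, 28.53), B = K − 4.7·n = (35.50, 21.04). So L.y = 28.53.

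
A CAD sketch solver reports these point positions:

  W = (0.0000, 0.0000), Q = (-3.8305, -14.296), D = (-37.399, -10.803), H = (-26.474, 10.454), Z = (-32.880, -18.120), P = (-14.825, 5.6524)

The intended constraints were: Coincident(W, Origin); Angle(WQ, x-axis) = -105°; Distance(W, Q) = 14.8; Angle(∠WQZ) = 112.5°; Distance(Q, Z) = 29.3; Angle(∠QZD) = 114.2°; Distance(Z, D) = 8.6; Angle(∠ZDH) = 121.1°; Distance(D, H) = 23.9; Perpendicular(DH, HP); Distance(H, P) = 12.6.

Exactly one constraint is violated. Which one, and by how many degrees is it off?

Perpendicular(DH, HP) — off by 4.80°.

W = (0.00, 0.00) ✓; WQ at -105.0° ✓; |WQ| = 14.80 ✓; ∠WQZ = 112.5° ✓; |QZ| = 29.30 ✓; ∠QZD = 114.2° ✓; |ZD| = 8.600 ✓; ∠ZDH = 121.1° ✓; |DH| = 23.90 ✓; ∠(DH, HP) = 85.20° ✗; |HP| = 12.60 ✓.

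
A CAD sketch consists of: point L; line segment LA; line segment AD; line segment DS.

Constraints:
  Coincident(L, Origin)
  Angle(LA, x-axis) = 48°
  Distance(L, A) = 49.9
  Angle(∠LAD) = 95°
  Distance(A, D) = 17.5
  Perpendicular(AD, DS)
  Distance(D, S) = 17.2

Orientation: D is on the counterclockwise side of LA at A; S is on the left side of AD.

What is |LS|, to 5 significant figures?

39.170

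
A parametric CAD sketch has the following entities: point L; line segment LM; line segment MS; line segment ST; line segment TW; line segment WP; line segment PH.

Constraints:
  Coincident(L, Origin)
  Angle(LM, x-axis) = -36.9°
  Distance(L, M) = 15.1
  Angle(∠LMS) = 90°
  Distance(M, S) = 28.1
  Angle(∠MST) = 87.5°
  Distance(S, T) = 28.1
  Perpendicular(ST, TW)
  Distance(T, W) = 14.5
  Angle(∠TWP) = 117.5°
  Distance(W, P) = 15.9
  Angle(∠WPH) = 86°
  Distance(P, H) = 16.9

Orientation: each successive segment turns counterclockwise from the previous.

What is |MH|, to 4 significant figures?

22.55

∠TWP = 117.5° gives WP at -61.90° from the x-axis; with |WP| = 15.9, P = (5.058, 3.290). ∠WPH = 86.0° gives PH at 32.10° from the x-axis; with |PH| = 16.9, H = (19.37, 12.27). Then |MH| = |H − M| = 22.55.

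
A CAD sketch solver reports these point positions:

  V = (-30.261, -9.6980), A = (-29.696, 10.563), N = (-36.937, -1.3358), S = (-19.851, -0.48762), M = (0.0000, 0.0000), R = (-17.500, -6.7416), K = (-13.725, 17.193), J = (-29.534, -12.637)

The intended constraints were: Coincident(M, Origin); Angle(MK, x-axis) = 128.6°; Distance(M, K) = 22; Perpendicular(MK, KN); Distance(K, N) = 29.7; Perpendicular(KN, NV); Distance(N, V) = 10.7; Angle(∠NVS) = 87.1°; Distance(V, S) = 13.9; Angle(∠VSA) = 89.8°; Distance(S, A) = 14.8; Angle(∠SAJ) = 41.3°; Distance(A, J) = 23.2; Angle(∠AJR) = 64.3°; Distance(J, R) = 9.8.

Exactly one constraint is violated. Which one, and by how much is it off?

Distance(J, R) = 9.8 — off by 3.60.

M = (0.00, 0.00) ✓; MK at 128.6° ✓; |MK| = 22.00 ✓; ∠(MK, KN) = 90.00° ✓; |KN| = 29.70 ✓; ∠(KN, NV) = 90.00° ✓; |NV| = 10.70 ✓; ∠NVS = 87.10° ✓; |VS| = 13.90 ✓; ∠VSA = 89.80° ✓; |SA| = 14.80 ✓; ∠SAJ = 41.30° ✓; |AJ| = 23.20 ✓; ∠AJR = 64.30° ✓; |JR| = 13.40 ✗.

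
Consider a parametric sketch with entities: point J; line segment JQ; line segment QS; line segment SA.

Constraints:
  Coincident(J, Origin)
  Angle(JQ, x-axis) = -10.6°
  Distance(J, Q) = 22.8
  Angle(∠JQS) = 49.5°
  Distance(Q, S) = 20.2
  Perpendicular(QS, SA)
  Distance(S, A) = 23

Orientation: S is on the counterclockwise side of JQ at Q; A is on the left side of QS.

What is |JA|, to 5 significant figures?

7.8196

∠JQS = 49.5°, so QS runs at -10.6° + (180° − 49.5°) = 119.90° from the x-axis; with |QS| = 20.2, S = Q + 20.2·(cos 119.90°, sin 119.90°) = (12.341, 13.317). QS is perpendicular to SA; with |SA| = 23.0 on the left of QS, A = S + 23.0·(-0.86690, -0.49849) = (-7.5972, 1.8520). Then |JA| = |A − J| = 7.8196.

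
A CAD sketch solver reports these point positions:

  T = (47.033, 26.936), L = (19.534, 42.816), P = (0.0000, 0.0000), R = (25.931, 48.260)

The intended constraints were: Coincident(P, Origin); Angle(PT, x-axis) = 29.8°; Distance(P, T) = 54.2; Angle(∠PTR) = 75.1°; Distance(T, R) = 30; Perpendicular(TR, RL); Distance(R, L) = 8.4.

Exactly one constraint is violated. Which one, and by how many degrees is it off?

Perpendicular(TR, RL) — off by 4.30°.

P = (0.00, 0.00) ✓; PT at 29.80° ✓; |PT| = 54.20 ✓; ∠PTR = 75.10° ✓; |TR| = 30.00 ✓; ∠(TR, RL) = 85.70° ✗; |RL| = 8.400 ✓.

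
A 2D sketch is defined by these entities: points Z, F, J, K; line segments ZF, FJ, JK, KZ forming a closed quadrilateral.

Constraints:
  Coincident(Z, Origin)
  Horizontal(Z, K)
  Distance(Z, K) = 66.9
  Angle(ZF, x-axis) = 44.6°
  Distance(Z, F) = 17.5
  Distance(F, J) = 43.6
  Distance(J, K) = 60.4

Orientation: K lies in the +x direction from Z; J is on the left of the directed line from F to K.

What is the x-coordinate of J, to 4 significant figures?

33.62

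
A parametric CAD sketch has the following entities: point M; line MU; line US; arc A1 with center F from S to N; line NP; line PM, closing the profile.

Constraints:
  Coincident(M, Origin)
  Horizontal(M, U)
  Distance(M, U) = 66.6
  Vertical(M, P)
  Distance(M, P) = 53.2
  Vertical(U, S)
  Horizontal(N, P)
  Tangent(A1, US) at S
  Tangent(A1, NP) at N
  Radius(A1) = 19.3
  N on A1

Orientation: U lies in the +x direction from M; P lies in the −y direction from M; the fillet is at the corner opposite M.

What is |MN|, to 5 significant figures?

71.187

M is at the origin; M and U share the same y with |MU| = 66.6 and U on the +x side, so U = (66.600, 0.0000). M and P share the same x with |MP| = 53.2 and P on the −y side, so P = (0.0000, -53.200). The virtual corner opposite M is at (66.600, -53.200). Since A1 is tangent to US there, FS ⟂ US and tangency of A1 to NP means the radius FN is perpendicular to NP, with radius 19.3, so the center F sits 19.3 in from both sides at F = (47.300, -33.900). That places the tangent points at S = (66.600, -33.900) on US and N = (47.300, -53.200) on NP. Then |MN| = |N − M| = 71.187.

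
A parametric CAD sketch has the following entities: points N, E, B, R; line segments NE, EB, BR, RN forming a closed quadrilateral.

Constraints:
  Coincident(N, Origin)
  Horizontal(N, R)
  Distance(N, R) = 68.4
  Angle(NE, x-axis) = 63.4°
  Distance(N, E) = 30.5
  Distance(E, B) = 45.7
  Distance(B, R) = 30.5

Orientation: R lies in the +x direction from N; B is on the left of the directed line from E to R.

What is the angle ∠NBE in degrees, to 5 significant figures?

23.830°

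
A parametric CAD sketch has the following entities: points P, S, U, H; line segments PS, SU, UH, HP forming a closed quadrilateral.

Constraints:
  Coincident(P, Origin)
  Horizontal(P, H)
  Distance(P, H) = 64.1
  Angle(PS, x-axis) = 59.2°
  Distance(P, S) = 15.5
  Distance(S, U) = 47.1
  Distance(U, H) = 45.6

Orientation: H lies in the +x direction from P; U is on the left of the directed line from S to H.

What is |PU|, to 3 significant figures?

61.7

Checks: |SU| = 47.10 ✓; |UH| = 45.60 ✓.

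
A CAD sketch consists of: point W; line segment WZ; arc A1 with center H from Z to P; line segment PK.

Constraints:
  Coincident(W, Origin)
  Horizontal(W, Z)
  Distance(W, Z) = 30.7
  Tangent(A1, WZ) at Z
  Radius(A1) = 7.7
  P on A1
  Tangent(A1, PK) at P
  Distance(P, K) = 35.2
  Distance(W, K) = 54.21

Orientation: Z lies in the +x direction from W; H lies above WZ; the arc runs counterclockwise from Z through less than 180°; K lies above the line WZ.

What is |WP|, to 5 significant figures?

39.336

Checks: |HP| = 7.700 ✓; ∠(HP, PK) = 90.00° ✓; |PK| = 35.20 ✓; |WK| = 54.21 ✓.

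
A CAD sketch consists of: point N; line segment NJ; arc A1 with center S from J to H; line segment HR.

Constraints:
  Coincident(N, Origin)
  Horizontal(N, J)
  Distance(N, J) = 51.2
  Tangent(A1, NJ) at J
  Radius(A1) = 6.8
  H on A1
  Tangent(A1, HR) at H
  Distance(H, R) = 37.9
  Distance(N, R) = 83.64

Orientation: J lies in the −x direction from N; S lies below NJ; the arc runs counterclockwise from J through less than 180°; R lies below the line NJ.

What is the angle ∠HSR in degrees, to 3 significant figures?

79.8°

N is at the origin; N and J share the same y with |NJ| = 51.2 and J on the −x side, so J = (-51.2, 0.00). Tangency of A1 to NJ means the radius SJ is perpendicular to NJ, so S = J + (0, -6.8) = (-51.2, -6.80). Since SH ⟂ HR (tangency), |SR| = √(6.8² + 37.9²) = 38.5 regardless of where H sits on A1. So R lies on both circle(N, 83.64) and circle(S, 38.5); the below-NJ intersection is R = (-75.0, -37.1). H is the foot of the tangent from R: H = (-57.2, -3.61).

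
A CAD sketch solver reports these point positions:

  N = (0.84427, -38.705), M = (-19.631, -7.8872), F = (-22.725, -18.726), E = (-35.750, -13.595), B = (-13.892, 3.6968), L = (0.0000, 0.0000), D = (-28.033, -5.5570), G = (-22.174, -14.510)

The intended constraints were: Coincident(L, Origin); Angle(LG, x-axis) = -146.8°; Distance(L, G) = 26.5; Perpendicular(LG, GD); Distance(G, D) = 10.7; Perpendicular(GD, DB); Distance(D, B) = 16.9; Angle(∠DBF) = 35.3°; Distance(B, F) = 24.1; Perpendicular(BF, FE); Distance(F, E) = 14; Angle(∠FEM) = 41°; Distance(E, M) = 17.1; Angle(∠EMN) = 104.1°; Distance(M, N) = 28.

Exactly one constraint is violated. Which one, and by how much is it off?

Distance(M, N) = 28 — off by 9.00.

L = (0.00, 0.00) ✓; LG at -146.8° ✓; |LG| = 26.50 ✓; ∠(LG, GD) = 90.00° ✓; |GD| = 10.70 ✓; ∠(GD, DB) = 90.00° ✓; |DB| = 16.90 ✓; ∠DBF = 35.30° ✓; |BF| = 24.10 ✓; ∠(BF, FE) = 90.00° ✓; |FE| = 14.00 ✓; ∠FEM = 41.00° ✓; |EM| = 17.10 ✓; ∠EMN = 104.1° ✓; |MN| = 37.00 ✗.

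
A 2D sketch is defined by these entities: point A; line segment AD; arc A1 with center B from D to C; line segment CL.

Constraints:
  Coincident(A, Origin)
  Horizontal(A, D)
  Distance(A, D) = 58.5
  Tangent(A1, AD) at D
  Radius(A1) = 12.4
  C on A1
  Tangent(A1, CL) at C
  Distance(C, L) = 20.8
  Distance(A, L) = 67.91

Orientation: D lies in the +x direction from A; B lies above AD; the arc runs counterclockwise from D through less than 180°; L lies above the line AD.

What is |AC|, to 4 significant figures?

71.46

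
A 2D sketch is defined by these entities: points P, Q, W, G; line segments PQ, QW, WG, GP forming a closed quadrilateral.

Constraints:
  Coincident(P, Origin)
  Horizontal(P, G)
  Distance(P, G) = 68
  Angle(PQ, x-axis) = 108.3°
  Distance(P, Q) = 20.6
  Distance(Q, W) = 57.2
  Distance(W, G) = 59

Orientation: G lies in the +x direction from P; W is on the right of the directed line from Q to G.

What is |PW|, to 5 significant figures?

36.872

Checks: |QW| = 57.20 ✓; |WG| = 59.00 ✓.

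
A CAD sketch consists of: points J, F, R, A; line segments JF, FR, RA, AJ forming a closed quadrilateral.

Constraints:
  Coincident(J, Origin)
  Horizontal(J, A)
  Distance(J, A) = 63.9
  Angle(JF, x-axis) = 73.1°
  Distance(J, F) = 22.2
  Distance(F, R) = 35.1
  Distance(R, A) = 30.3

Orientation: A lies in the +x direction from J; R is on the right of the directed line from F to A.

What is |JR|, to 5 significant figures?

33.631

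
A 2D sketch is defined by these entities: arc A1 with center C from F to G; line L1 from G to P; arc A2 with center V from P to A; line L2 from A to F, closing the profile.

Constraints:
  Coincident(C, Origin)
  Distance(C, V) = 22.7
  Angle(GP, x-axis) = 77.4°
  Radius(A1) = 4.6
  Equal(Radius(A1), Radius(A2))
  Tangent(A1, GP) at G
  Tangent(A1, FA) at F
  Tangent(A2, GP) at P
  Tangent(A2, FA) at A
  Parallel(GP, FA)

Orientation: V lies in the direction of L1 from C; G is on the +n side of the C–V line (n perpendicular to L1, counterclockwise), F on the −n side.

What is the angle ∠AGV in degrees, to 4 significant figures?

10.61°

The slot axis is L1's direction at 77.4°, so u = (cos 77.4°, sin 77.4°) = (0.2181, 0.9759) and n = (−sin 77.4°, cos 77.4°) = (-0.9759, 0.2181). C is at the origin and V lies 22.7 along u from C, so V = 22.7·u = (4.952, 22.15). Tangency of A1 to both parallel lines with radius 4.6 puts G and F at C ± 4.6·n: G = (-4.489, 1.003), F = (4.489, -1.003). Equal radii place P and A the same way about V: P = V + 4.6·n = (0.4626, 23.16), A = V − 4.6·n = (9.441, 21.15). Then cos ∠AGV = GA·GV / (|GA||GV|), giving 10.61°.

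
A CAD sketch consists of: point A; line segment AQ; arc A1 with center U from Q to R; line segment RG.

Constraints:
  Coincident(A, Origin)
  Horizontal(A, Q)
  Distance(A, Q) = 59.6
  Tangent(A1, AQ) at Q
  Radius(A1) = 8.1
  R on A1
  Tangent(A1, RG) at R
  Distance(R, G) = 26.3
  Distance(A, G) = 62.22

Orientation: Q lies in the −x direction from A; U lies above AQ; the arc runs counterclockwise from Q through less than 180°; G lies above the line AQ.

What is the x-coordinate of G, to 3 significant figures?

-51.8

Checks: |UQ| = 8.100 ✓; |UR| = 8.100 ✓; ∠(UR, RG) = 90.00° ✓; |RG| = 26.30 ✓; |AG| = 62.22 ✓.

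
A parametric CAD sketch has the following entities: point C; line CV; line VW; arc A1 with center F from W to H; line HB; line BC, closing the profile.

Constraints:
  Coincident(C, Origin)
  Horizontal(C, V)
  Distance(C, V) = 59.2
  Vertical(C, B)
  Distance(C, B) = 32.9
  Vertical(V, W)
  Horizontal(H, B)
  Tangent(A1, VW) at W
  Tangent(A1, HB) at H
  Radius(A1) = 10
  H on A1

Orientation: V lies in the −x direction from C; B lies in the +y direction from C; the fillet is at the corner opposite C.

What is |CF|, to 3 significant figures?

54.3

C is at the origin; C and V share the same y with |CV| = 59.2 and V on the −x side, so V = (-59.2, 0.00). CB is vertical with |CB| = 32.9 and B on the +y side, so B = (0.00, 32.9). The virtual corner opposite C is at (-59.2, 32.9). A1 meets VW tangentially, so FW is at right angles to VW and tangency of A1 to HB means the radius FH is perpendicular to HB, with radius 10.0, so the center F sits 10.0 in from both sides at F = (-49.2, 22.9). Then |CF| = |F − C| = 54.3.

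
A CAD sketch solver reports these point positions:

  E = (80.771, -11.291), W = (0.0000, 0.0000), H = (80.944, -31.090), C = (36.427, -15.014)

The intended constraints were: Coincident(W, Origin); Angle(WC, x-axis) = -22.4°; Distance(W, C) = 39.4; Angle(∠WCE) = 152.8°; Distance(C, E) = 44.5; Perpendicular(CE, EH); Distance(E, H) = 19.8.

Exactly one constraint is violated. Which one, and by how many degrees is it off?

Perpendicular(CE, EH) — off by 4.30°.

W = (0.00, 0.00) ✓; WC at -22.40° ✓; |WC| = 39.40 ✓; ∠WCE = 152.8° ✓; |CE| = 44.50 ✓; ∠(CE, EH) = 94.30° ✗; |EH| = 19.80 ✓.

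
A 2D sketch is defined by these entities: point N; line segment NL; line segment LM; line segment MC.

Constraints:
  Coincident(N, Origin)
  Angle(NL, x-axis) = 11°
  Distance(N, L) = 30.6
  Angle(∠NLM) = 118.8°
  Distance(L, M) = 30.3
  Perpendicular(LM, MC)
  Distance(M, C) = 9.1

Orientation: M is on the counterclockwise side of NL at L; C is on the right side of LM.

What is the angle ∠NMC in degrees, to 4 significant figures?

120.8°

N is at the origin; NL runs at 11.0° with length 30.6, so L = 30.6·(cos 11.0°, sin 11.0°) = (30.04, 5.839). ∠NLM = 118.8°, so LM runs at 11.0° + (180° − 118.8°) = 72.20° from the x-axis; with |LM| = 30.3, M = L + 30.3·(cos 72.20°, sin 72.20°) = (39.30, 34.69). LM is perpendicular to MC; with |MC| = 9.1 on the right of LM, C = M + 9.1·(0.9521, -0.3057) = (47.96, 31.91). Then cos ∠NMC = MN·MC / (|MN||MC|), giving 120.8°.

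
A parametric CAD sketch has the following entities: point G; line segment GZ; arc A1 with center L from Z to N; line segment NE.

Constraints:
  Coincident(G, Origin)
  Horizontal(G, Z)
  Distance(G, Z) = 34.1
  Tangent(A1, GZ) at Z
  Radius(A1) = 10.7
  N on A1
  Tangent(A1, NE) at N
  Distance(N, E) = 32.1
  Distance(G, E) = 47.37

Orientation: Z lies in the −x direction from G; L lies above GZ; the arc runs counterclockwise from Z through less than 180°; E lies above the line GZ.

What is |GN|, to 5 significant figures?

25.502

Checks: |LN| = 10.70 ✓; ∠(LN, NE) = 90.00° ✓; |NE| = 32.10 ✓; |GE| = 47.37 ✓.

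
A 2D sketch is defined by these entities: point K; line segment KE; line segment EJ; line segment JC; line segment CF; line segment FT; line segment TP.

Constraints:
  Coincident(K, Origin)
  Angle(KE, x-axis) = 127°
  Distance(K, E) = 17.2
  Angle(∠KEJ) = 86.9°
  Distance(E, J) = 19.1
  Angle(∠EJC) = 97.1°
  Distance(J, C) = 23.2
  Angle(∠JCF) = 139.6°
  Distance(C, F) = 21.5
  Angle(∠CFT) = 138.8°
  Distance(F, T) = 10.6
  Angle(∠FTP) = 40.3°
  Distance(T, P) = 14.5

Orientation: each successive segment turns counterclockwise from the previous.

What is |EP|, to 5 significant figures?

32.846

∠CFT = 138.8° gives FT at 24.600° from the x-axis; with |FT| = 10.6, T = (17.916, -19.753). ∠FTP = 40.3° gives TP at 164.30° from the x-axis; with |TP| = 14.5, P = (3.9572, -15.829). Then |EP| = |P − E| = 32.846.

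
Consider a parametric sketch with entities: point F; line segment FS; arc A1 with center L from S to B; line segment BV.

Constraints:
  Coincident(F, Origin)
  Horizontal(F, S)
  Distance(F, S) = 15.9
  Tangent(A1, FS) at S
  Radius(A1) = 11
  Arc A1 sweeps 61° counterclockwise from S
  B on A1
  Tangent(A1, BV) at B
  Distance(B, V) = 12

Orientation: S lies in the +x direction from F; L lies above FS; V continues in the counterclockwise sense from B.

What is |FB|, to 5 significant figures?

26.142

F is at the origin; F and S share the same y with |FS| = 15.9 and S on the +x side, so S = (15.900, 0.0000). Tangency of A1 to FS means the radius LS is perpendicular to FS, so L = S + (0, 11) = (15.900, 11.000). On A1, S sits at bearing -90° from L; a 61° counterclockwise sweep puts B at bearing -29°, so B = L + 11.0·(cos -29°, sin -29°) = (25.521, 5.6671). Then |FB| = |B − F| = 26.142.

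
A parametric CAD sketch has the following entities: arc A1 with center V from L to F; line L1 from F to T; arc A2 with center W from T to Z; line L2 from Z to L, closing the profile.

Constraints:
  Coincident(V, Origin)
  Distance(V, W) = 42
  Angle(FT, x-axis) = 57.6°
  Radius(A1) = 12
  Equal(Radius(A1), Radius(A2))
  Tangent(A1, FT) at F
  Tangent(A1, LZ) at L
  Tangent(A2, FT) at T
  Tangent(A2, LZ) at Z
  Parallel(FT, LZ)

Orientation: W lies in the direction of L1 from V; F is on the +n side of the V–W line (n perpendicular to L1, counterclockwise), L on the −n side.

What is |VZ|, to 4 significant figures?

43.68

The slot axis is L1's direction at 57.6°, so u = (cos 57.6°, sin 57.6°) = (0.5358, 0.8443) and n = (−sin 57.6°, cos 57.6°) = (-0.8443, 0.5358). V is at the origin and W lies 42.0 along u from V, so W = 42.0·u = (22.50, 35.46). Tangency of A1 to both parallel lines with radius 12.0 puts F and L at V ± 12.0·n: F = (-10.13, 6.430), L = (10.13, -6.430). Equal radii place T and Z the same way about W: T = W + 12.0·n = (12.37, 41.89), Z = W − 12.0·n = (32.64, 29.03). Then |VZ| = |Z − V| = 43.68.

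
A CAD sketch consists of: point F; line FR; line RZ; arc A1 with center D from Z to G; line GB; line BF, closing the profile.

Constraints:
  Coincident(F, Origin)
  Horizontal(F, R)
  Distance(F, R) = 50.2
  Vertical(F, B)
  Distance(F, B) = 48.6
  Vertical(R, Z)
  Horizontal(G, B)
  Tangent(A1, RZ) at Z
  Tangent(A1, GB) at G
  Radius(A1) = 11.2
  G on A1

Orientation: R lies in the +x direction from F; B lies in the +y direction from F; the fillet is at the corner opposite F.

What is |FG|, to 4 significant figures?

62.31

The virtual corner opposite F is at (50.20, 48.60). Since A1 is tangent to RZ there, DZ ⟂ RZ and since A1 is tangent to GB there, DG ⟂ GB, with radius 11.2, so the center D sits 11.2 in from both sides at D = (39.00, 37.40). That places the tangent points at Z = (50.20, 37.40) on RZ and G = (39.00, 48.60) on GB. Then |FG| = |G − F| = 62.31.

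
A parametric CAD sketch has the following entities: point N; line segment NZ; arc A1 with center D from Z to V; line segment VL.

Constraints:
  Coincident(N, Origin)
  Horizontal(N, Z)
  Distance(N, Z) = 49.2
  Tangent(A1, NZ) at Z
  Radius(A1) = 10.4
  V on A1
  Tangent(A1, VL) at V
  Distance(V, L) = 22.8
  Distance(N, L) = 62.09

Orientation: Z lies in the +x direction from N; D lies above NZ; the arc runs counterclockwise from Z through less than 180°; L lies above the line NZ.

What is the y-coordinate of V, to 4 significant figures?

14.02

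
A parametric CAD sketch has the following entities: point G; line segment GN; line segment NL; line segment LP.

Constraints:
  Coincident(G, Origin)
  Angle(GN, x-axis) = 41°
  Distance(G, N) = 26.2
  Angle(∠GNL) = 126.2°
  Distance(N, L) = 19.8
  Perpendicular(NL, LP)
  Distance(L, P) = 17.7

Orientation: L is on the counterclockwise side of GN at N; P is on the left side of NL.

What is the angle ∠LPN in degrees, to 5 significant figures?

48.205°

G is at the origin; GN runs at 41.0° with length 26.2, so N = 26.2·(cos 41.0°, sin 41.0°) = (19.773, 17.189). ∠GNL = 126.2°, so NL runs at 41.0° + (180° − 126.2°) = 94.800° from the x-axis; with |NL| = 19.8, L = N + 19.8·(cos 94.800°, sin 94.800°) = (18.117, 36.919). NL is perpendicular to LP; with |LP| = 17.7 on the left of NL, P = L + 17.7·(-0.99649, -0.083678) = (0.47865, 35.438). Then cos ∠LPN = PL·PN / (|PL||PN|), giving 48.205°.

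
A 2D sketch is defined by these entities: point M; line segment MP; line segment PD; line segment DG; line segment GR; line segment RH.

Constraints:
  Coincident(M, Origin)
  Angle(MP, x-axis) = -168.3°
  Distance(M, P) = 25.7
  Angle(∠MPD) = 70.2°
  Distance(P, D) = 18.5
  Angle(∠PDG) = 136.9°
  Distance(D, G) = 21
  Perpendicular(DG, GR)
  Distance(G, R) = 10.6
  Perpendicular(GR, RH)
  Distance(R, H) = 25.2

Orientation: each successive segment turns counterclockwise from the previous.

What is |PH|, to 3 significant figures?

9.53

M is at the origin; MP runs at -168.3° with length 25.7, so P = (-25.2, -5.21). ∠MPD = 70.2° gives PD at -58.5° from the x-axis; with |PD| = 18.5, D = (-15.5, -21.0). ∠PDG = 136.9° gives DG at -15.4° from the x-axis; with |DG| = 21.0, G = (4.75, -26.6). The perpendicularity gives GR at right angles to DG, so GR runs at 74.6°; with |GR| = 10.6, R = (7.56, -16.3). GR is perpendicular to RH, so RH runs at 165°; with |RH| = 25.2, H = (-16.7, -9.65). Then |PH| = |H − P| = 9.53.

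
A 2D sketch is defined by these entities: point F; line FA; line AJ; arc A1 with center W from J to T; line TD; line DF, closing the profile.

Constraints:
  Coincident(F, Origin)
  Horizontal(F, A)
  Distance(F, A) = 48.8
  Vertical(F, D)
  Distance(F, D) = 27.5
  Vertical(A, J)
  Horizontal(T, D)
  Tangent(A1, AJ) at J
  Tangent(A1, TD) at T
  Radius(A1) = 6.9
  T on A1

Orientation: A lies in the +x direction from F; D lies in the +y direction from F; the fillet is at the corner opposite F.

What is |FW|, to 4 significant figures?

46.69

F is at the origin; F and A share the same y with |FA| = 48.8 and A on the +x side, so A = (48.80, 0.000). F and D share the same x with |FD| = 27.5 and D on the +y side, so D = (0.000, 27.50). The virtual corner opposite F is at (48.80, 27.50). Since A1 is tangent to AJ there, WJ ⟂ AJ and the tangent condition forces WT to be normal to TD, with radius 6.9, so the center W sits 6.9 in from both sides at W = (41.90, 20.60). Then |FW| = |W − F| = 46.69.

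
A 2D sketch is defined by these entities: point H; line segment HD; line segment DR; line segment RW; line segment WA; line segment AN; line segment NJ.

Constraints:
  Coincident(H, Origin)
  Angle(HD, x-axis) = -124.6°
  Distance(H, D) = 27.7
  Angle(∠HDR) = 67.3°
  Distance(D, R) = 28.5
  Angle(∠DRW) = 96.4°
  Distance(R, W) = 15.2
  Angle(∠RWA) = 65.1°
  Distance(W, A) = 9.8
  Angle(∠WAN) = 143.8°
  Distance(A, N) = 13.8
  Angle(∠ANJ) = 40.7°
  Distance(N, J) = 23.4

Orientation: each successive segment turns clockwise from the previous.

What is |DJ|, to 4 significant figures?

36.20

H is at the origin; HD runs at -124.6° with length 27.7, so D = (-15.73, -22.80). ∠HDR = 67.3° gives DR at 122.7° from the x-axis; with |DR| = 28.5, R = (-31.13, 1.182). ∠DRW = 96.4° gives RW at 39.10° from the x-axis; with |RW| = 15.2, W = (-19.33, 10.77). ∠RWA = 65.1° gives WA at -75.80° from the x-axis; with |WA| = 9.8, A = (-16.93, 1.268). ∠WAN = 143.8° gives AN at -112.0° from the x-axis; with |AN| = 13.8, N = (-22.10, -11.53). ∠ANJ = 40.7° gives NJ at 108.7° from the x-axis; with |NJ| = 23.4, J = (-29.60, 10.64). Then |DJ| = |J − D| = 36.20.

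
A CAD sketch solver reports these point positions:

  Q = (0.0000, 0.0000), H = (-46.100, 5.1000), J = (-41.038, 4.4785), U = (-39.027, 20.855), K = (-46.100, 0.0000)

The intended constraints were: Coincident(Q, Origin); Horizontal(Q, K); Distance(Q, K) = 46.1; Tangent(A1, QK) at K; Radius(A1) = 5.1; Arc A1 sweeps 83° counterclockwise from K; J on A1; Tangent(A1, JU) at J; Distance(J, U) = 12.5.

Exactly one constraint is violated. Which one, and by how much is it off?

Distance(J, U) = 12.5 — off by 4.00.

Q = (0.00, 0.00) ✓; Q.y = 0.00, K.y = 0.00 ✓; |QK| = 46.10 ✓; ∠(HK, KQ) = 90.00° ✓; |HK| = 5.100 ✓; bearing(H→J) − bearing(H→K) = 83.00° ✓; |HJ| = 5.100 ✓; ∠(HJ, JU) = 90.00° ✓; |JU| = 16.50 ✗.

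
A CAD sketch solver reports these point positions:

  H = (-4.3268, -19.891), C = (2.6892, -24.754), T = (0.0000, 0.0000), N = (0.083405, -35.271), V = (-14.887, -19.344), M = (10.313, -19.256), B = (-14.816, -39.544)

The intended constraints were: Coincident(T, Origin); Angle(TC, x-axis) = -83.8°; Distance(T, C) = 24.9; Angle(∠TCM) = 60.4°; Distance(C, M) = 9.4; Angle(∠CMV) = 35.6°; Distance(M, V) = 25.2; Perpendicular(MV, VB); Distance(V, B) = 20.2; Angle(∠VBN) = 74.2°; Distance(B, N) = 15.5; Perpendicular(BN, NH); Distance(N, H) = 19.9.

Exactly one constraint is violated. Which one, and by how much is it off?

Distance(N, H) = 19.9 — off by 3.90.

T = (0.00, 0.00) ✓; TC at -83.80° ✓; |TC| = 24.90 ✓; ∠TCM = 60.40° ✓; |CM| = 9.399 ✓; ∠CMV = 35.60° ✓; |MV| = 25.20 ✓; ∠(MV, VB) = 90.00° ✓; |VB| = 20.20 ✓; ∠VBN = 74.20° ✓; |BN| = 15.50 ✓; ∠(BN, NH) = 90.00° ✓; |NH| = 16.00 ✗.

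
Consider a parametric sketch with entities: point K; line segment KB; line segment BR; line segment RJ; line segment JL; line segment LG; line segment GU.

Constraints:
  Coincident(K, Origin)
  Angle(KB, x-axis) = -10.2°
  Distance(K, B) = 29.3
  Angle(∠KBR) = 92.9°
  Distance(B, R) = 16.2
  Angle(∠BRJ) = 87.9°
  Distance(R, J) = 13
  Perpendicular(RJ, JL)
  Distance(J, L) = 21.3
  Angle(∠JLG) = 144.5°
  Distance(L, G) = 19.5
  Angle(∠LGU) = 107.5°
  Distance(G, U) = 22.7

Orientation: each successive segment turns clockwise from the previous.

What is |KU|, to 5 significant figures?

51.617

∠JLG = 144.5° gives LG at 45.100° from the x-axis; with |LG| = 19.5, G = (31.196, 15.693). ∠LGU = 107.5° gives GU at -27.400° from the x-axis; with |GU| = 22.7, U = (51.350, 5.2460). Then |KU| = |U − K| = 51.617.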